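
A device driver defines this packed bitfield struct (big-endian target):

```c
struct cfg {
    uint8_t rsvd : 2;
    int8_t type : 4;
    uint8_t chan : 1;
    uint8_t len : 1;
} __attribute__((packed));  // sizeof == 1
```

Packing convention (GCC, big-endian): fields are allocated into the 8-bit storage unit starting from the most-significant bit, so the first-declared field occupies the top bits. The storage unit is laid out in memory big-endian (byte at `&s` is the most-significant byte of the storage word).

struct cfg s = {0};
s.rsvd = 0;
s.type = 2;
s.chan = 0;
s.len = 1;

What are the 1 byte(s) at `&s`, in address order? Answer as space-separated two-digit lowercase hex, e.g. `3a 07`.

rsvd:2 = 0 → 0x0 << 6 → word 0x00
type:4 = 2 → 0x2 << 2 → word 0x08
chan:1 = 0 → 0x0 << 1 → word 0x08
len:1 = 1 → 0x1 << 0 → word 0x09
word = 0x09 → big-endian bytes:
  [0]=0x09

09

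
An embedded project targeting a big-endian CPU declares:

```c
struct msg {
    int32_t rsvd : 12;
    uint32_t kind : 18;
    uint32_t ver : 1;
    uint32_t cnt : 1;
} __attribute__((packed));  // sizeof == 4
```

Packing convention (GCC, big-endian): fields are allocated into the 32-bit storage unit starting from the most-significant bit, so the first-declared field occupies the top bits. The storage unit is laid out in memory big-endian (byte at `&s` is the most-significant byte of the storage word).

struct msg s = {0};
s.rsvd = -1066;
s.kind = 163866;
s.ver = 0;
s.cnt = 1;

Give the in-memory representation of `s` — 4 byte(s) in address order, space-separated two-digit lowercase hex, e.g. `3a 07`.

rsvd (12b) val=-1066 bits=0xbd6 at bit 20: 0xbd600000
kind (18b) val=163866 bits=0x2801a at bit 2: 0xbd6a0068
ver (1b) val=0 bits=0x0 at bit 1: 0xbd6a0068
cnt (1b) val=1 bits=0x1 at bit 0: 0xbd6a0069
word = 0xbd6a0069 → big-endian bytes:
  [0]=0xbd  [1]=0x6a  [2]=0x00  [3]=0x69

bd 6a 00 69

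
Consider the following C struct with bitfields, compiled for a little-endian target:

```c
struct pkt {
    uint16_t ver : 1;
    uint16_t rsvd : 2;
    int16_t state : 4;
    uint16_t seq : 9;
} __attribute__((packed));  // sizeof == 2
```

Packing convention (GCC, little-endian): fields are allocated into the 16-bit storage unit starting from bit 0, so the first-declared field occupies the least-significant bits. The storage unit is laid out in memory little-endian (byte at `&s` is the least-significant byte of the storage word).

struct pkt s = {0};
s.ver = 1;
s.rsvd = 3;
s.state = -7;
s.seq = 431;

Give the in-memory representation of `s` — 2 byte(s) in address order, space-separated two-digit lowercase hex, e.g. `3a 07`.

cf d7

ver (1b) val=1 bits=0x1 at bit 0: 0x0001
rsvd (2b) val=3 bits=0x3 at bit 1: 0x0007
state (4b) val=-7 bits=0x9 at bit 3: 0x004f
seq (9b) val=431 bits=0x1af at bit 7: 0xd7cf
word = 0xd7cf → little-endian bytes:
  [0]=0xcf  [1]=0xd7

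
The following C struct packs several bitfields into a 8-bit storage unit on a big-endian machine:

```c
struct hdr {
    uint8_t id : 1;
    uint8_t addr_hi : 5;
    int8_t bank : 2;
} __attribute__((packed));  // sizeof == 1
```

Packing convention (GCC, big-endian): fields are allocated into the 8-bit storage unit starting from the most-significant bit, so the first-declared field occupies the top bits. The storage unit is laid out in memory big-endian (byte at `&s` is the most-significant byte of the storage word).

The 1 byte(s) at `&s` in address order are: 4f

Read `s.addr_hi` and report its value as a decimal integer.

[0]=0x4f (big-endian) → word 0x4f
id:1 @ bit 7 → (0x4f>>7)&0x1 = 0x0
addr_hi:5 @ bit 2 → (0x4f>>2)&0x1f = 0x13  ←
bank:2 @ bit 0 → (0x4f>>0)&0x3 = 0x3

19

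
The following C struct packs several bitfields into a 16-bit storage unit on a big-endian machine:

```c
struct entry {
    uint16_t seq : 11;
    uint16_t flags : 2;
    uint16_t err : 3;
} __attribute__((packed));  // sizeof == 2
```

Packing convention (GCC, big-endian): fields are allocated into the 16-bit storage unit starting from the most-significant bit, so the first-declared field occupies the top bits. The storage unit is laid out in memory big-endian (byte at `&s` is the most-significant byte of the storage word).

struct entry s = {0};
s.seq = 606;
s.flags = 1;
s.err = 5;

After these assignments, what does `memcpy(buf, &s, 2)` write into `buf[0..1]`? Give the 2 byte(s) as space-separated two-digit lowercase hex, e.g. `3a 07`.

seq:11 = 606 → 0x25e << 5 → word 0x4bc0
flags:2 = 1 → 0x1 << 3 → word 0x4bc8
err:3 = 5 → 0x5 << 0 → word 0x4bcd
word = 0x4bcd → big-endian bytes:
  [0]=0x4b  [1]=0xcd

4b cd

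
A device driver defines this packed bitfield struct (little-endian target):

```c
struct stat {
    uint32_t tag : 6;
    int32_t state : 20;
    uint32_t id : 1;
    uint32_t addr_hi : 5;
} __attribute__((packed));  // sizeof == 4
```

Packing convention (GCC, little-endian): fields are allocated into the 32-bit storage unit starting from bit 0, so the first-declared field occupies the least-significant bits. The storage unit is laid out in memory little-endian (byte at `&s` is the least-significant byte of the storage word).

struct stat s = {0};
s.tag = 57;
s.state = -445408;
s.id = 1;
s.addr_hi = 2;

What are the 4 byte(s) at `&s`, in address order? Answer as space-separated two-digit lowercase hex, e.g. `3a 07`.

[0+:6] tag=57 & 0x3f = 0x39; word=0x00000039
[6+:20] state=-445408 & 0xfffff = 0x93420; word=0x024d0839
[26+:1] id=1 & 0x1 = 0x1; word=0x064d0839
[27+:5] addr_hi=2 & 0x1f = 0x2; word=0x164d0839
word = 0x164d0839 → little-endian bytes:
  [0]=0x39  [1]=0x08  [2]=0x4d  [3]=0x16

39 08 4d 16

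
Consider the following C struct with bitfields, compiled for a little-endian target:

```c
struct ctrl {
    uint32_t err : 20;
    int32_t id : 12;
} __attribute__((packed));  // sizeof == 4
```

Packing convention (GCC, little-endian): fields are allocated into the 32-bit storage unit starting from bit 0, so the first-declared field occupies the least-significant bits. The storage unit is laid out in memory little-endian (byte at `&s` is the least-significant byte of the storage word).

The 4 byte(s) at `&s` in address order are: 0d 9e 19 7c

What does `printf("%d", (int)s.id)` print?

[0]=0x0d [1]=0x9e [2]=0x19 [3]=0x7c (little-endian) → word 0x7c199e0d
err [0+:20] = (word>>0) & 0xfffff = 630285
id [20+:12] = (word>>20) & 0xfff = 1985  ←
id signed 12b, MSB=0: value = 1985

1985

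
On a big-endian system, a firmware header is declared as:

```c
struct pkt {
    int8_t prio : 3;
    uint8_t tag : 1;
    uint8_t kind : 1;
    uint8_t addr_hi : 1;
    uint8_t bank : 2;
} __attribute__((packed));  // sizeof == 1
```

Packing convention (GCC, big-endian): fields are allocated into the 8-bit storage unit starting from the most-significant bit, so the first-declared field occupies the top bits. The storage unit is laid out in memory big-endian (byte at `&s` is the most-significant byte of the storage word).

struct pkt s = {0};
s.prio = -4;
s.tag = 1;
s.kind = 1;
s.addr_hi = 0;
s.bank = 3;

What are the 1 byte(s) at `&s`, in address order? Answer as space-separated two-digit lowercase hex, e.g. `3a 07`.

9b

prio:3 = -4 → 0x4 << 5 → word 0x80
tag:1 = 1 → 0x1 << 4 → word 0x90
kind:1 = 1 → 0x1 << 3 → word 0x98
addr_hi:1 = 0 → 0x0 << 2 → word 0x98
bank:2 = 3 → 0x3 << 0 → word 0x9b
word = 0x9b → big-endian bytes:
  [0]=0x9b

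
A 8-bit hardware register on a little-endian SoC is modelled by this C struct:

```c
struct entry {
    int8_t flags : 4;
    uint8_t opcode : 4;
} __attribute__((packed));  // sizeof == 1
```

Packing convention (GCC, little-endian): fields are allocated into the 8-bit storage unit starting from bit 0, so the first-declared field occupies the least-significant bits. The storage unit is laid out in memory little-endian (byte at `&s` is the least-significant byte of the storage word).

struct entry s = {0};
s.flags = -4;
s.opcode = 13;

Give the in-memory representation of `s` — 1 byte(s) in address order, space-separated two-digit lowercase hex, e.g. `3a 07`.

dc

[0+:4] flags=-4 & 0xf = 0xc; word=0x0c
[4+:4] opcode=13 & 0xf = 0xd; word=0xdc
word = 0xdc → little-endian bytes:
  [0]=0xdc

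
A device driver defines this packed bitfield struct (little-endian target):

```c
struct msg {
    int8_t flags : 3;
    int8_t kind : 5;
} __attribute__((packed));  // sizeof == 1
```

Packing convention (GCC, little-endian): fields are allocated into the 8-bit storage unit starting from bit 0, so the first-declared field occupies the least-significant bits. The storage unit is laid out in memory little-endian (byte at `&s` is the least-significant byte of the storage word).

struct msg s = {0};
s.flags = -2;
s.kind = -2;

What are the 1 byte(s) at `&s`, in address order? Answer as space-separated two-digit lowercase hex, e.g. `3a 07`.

f6

flags (3b) val=-2 bits=0x6 at bit 0: 0x06
kind (5b) val=-2 bits=0x1e at bit 3: 0xf6
word = 0xf6 → little-endian bytes:
  [0]=0xf6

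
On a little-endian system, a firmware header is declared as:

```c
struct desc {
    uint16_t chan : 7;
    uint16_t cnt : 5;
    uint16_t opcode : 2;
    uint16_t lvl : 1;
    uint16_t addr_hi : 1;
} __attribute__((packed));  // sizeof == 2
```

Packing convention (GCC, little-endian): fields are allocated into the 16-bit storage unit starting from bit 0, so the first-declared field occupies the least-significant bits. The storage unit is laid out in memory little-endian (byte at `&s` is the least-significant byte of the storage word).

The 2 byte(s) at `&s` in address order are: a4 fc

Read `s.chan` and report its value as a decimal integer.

36

[0]=0xa4 [1]=0xfc (little-endian) → word 0xfca4
chan [0+:7] = (word>>0) & 0x7f = 36  ←
cnt [7+:5] = (word>>7) & 0x1f = 25
opcode [12+:2] = (word>>12) & 0x3 = 3
lvl [14+:1] = (word>>14) & 0x1 = 1
addr_hi [15+:1] = (word>>15) & 0x1 = 1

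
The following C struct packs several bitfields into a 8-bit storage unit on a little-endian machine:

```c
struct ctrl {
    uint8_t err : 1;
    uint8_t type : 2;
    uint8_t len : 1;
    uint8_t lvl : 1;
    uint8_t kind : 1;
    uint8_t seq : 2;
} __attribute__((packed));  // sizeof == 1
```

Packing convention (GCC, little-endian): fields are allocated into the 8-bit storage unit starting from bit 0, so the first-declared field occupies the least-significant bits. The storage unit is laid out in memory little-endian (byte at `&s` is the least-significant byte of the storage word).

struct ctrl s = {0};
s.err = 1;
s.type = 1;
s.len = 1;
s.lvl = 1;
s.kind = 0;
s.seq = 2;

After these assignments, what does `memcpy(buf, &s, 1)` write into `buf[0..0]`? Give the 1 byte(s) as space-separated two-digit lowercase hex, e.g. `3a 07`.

err:1 = 1 → 0x1 << 0 → word 0x01
type:2 = 1 → 0x1 << 1 → word 0x03
len:1 = 1 → 0x1 << 3 → word 0x0b
lvl:1 = 1 → 0x1 << 4 → word 0x1b
kind:1 = 0 → 0x0 << 5 → word 0x1b
seq:2 = 2 → 0x2 << 6 → word 0x9b
word = 0x9b → little-endian bytes:
  [0]=0x9b

9b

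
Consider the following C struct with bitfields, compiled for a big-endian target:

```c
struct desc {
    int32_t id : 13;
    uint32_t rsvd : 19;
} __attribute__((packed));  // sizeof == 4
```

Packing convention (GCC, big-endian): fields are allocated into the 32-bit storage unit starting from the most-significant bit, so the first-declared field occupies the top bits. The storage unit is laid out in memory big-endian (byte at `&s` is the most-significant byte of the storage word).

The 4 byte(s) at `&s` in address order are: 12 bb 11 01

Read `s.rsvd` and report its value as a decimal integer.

[0]=0x12 [1]=0xbb [2]=0x11 [3]=0x01 (big-endian) → word 0x12bb1101
id [19+:13] = (word>>19) & 0x1fff = 599
rsvd [0+:19] = (word>>0) & 0x7ffff = 200961  ←

200961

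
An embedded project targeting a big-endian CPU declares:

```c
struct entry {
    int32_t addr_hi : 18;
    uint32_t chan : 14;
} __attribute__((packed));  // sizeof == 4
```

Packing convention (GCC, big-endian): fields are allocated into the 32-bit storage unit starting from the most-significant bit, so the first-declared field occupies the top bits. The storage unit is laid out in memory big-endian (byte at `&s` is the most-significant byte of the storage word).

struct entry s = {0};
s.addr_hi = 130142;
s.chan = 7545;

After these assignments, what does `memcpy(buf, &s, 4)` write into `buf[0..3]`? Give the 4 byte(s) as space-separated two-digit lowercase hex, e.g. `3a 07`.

addr_hi:18 = 130142 → 0x1fc5e << 14 → word 0x7f178000
chan:14 = 7545 → 0x1d79 << 0 → word 0x7f179d79
word = 0x7f179d79 → big-endian bytes:
  [0]=0x7f  [1]=0x17  [2]=0x9d  [3]=0x79

7f 17 9d 79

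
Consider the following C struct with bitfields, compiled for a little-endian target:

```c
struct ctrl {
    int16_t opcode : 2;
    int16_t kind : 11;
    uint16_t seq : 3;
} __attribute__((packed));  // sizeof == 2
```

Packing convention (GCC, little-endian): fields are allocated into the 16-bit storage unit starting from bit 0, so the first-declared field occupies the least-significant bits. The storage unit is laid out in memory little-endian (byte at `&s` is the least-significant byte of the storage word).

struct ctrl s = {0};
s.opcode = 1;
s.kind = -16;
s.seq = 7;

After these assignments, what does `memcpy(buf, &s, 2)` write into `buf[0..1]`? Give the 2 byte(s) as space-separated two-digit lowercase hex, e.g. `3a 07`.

c1 ff

[0+:2] opcode=1 & 0x3 = 0x1; word=0x0001
[2+:11] kind=-16 & 0x7ff = 0x7f0; word=0x1fc1
[13+:3] seq=7 & 0x7 = 0x7; word=0xffc1
word = 0xffc1 → little-endian bytes:
  [0]=0xc1  [1]=0xff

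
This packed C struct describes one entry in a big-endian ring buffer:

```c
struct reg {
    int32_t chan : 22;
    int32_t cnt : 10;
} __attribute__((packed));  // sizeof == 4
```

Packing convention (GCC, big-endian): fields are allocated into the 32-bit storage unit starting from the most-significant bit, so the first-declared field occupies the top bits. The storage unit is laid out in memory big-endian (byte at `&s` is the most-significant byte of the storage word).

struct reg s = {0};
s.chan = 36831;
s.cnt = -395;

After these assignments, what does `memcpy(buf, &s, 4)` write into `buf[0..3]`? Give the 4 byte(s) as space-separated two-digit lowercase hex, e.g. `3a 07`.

02 3f 7e 75

chan (22b) val=36831 bits=0x8fdf at bit 10: 0x023f7c00
cnt (10b) val=-395 bits=0x275 at bit 0: 0x023f7e75
word = 0x023f7e75 → big-endian bytes:
  [0]=0x02  [1]=0x3f  [2]=0x7e  [3]=0x75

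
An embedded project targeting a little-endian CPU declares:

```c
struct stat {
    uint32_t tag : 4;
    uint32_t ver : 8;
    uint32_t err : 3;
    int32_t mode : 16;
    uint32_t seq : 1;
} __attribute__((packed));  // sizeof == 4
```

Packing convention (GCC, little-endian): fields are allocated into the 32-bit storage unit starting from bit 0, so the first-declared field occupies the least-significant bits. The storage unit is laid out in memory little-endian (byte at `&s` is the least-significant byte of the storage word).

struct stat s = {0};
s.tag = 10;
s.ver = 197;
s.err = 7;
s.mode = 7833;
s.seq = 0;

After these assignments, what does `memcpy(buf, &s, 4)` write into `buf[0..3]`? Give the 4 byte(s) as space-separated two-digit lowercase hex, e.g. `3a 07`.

[0+:4] tag=10 & 0xf = 0xa; word=0x0000000a
[4+:8] ver=197 & 0xff = 0xc5; word=0x00000c5a
[12+:3] err=7 & 0x7 = 0x7; word=0x00007c5a
[15+:16] mode=7833 & 0xffff = 0x1e99; word=0x0f4cfc5a
[31+:1] seq=0 & 0x1 = 0x0; word=0x0f4cfc5a
word = 0x0f4cfc5a → little-endian bytes:
  [0]=0x5a  [1]=0xfc  [2]=0x4c  [3]=0x0f

5a fc 4c 0f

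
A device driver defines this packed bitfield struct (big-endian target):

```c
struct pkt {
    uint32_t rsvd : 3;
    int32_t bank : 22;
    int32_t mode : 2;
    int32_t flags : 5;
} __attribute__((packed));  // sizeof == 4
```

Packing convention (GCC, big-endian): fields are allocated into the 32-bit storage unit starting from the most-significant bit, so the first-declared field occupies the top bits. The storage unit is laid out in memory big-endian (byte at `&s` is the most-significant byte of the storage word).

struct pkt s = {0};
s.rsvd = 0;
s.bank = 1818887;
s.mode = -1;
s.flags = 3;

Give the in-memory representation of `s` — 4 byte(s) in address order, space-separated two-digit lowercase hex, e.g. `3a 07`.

rsvd:3 = 0 → 0x0 << 29 → word 0x00000000
bank:22 = 1818887 → 0x1bc107 << 7 → word 0x0de08380
mode:2 = -1 → 0x3 << 5 → word 0x0de083e0
flags:5 = 3 → 0x3 << 0 → word 0x0de083e3
word = 0x0de083e3 → big-endian bytes:
  [0]=0x0d  [1]=0xe0  [2]=0x83  [3]=0xe3

0d e0 83 e3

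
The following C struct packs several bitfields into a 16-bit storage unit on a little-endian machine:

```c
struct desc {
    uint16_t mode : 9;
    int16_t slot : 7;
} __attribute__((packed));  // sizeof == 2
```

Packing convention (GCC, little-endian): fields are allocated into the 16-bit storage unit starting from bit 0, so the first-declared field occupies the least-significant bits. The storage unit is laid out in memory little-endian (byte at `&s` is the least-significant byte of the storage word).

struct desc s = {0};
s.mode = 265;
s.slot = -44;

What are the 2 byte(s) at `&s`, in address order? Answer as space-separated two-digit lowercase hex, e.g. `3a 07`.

09 a9

mode:9 = 265 → 0x109 << 0 → word 0x0109
slot:7 = -44 → 0x54 << 9 → word 0xa909
word = 0xa909 → little-endian bytes:
  [0]=0x09  [1]=0xa9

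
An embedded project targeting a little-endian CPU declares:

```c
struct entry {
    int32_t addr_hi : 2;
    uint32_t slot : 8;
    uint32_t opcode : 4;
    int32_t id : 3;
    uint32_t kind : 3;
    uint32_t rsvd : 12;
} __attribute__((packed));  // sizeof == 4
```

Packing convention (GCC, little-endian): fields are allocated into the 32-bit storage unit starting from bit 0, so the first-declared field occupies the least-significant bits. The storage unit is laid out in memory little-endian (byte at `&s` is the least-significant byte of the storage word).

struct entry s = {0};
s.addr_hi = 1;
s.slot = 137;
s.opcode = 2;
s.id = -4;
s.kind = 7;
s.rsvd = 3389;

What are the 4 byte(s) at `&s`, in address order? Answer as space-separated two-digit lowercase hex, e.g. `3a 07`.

25 0a df d3

[0+:2] addr_hi=1 & 0x3 = 0x1; word=0x00000001
[2+:8] slot=137 & 0xff = 0x89; word=0x00000225
[10+:4] opcode=2 & 0xf = 0x2; word=0x00000a25
[14+:3] id=-4 & 0x7 = 0x4; word=0x00010a25
[17+:3] kind=7 & 0x7 = 0x7; word=0x000f0a25
[20+:12] rsvd=3389 & 0xfff = 0xd3d; word=0xd3df0a25
word = 0xd3df0a25 → little-endian bytes:
  [0]=0x25  [1]=0x0a  [2]=0xdf  [3]=0xd3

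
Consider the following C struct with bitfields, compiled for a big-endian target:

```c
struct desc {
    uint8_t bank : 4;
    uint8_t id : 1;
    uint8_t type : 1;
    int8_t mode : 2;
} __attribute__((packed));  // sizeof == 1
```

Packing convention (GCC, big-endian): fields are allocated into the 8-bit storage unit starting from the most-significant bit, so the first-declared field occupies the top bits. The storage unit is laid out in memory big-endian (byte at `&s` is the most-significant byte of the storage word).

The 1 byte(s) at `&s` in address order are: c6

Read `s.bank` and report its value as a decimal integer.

[0]=0xc6 (big-endian) → word 0xc6
bank [4+:4] = (word>>4) & 0xf = 12  ←
id [3+:1] = (word>>3) & 0x1 = 0
type [2+:1] = (word>>2) & 0x1 = 1
mode [0+:2] = (word>>0) & 0x3 = 2

12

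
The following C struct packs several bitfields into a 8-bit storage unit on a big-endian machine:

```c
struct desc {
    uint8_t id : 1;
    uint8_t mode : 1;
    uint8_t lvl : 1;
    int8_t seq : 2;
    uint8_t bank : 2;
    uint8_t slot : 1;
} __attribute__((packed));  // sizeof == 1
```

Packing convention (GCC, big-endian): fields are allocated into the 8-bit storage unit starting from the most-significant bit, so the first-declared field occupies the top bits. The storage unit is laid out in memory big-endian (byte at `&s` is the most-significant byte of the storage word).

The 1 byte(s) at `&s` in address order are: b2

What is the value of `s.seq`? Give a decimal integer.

-2

[0]=0xb2 (big-endian) → word 0xb2
id:1 @ bit 7 → (0xb2>>7)&0x1 = 0x1
mode:1 @ bit 6 → (0xb2>>6)&0x1 = 0x0
lvl:1 @ bit 5 → (0xb2>>5)&0x1 = 0x1
seq:2 @ bit 3 → (0xb2>>3)&0x3 = 0x2  ←
bank:2 @ bit 1 → (0xb2>>1)&0x3 = 0x1
slot:1 @ bit 0 → (0xb2>>0)&0x1 = 0x0
seq signed 2b, MSB=1: 2 - 4 = -2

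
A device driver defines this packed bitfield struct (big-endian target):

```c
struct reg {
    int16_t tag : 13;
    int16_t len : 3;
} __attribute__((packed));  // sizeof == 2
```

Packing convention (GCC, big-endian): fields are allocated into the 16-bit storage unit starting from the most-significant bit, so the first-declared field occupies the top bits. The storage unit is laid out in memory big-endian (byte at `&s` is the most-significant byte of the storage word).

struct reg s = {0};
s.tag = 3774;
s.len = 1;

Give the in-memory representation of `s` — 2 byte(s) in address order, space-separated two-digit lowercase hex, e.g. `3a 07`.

tag (13b) val=3774 bits=0xebe at bit 3: 0x75f0
len (3b) val=1 bits=0x1 at bit 0: 0x75f1
word = 0x75f1 → big-endian bytes:
  [0]=0x75  [1]=0xf1

75 f1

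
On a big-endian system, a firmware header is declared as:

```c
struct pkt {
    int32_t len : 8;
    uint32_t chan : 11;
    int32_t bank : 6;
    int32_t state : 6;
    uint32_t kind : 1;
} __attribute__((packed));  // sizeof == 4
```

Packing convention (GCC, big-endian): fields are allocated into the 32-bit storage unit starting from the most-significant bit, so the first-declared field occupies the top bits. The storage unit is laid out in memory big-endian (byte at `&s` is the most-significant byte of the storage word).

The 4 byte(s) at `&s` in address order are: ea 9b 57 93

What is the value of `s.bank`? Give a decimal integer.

[0]=0xea [1]=0x9b [2]=0x57 [3]=0x93 (big-endian) → word 0xea9b5793
len [24+:8] = (word>>24) & 0xff = 234
chan [13+:11] = (word>>13) & 0x7ff = 1242
bank [7+:6] = (word>>7) & 0x3f = 47  ←
state [1+:6] = (word>>1) & 0x3f = 9
kind [0+:1] = (word>>0) & 0x1 = 1
bank signed 6b, MSB=1: 47 - 64 = -17

-17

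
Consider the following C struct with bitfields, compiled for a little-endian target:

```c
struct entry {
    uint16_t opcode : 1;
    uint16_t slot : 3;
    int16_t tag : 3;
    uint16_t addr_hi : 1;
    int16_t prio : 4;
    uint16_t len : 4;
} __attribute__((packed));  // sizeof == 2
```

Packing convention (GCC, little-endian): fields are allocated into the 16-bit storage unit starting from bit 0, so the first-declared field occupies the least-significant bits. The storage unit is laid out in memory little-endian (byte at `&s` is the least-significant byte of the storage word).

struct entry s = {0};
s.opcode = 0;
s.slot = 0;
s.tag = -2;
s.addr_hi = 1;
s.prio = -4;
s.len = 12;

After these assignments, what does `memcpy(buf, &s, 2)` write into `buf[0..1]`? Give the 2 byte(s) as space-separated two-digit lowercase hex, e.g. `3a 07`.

opcode (1b) val=0 bits=0x0 at bit 0: 0x0000
slot (3b) val=0 bits=0x0 at bit 1: 0x0000
tag (3b) val=-2 bits=0x6 at bit 4: 0x0060
addr_hi (1b) val=1 bits=0x1 at bit 7: 0x00e0
prio (4b) val=-4 bits=0xc at bit 8: 0x0ce0
len (4b) val=12 bits=0xc at bit 12: 0xcce0
word = 0xcce0 → little-endian bytes:
  [0]=0xe0  [1]=0xcc

e0 cc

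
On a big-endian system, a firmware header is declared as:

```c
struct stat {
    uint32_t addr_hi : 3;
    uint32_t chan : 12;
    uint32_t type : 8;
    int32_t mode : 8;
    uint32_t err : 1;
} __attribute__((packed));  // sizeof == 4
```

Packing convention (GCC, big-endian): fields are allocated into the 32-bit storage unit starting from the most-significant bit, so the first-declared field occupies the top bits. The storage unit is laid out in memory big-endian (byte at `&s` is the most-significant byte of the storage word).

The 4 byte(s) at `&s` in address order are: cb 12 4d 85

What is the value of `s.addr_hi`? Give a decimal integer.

6

[0]=0xcb [1]=0x12 [2]=0x4d [3]=0x85 (big-endian) → word 0xcb124d85
addr_hi [29+:3] = (word>>29) & 0x7 = 6  ←
chan [17+:12] = (word>>17) & 0xfff = 1417
type [9+:8] = (word>>9) & 0xff = 38
mode [1+:8] = (word>>1) & 0xff = 194
err [0+:1] = (word>>0) & 0x1 = 1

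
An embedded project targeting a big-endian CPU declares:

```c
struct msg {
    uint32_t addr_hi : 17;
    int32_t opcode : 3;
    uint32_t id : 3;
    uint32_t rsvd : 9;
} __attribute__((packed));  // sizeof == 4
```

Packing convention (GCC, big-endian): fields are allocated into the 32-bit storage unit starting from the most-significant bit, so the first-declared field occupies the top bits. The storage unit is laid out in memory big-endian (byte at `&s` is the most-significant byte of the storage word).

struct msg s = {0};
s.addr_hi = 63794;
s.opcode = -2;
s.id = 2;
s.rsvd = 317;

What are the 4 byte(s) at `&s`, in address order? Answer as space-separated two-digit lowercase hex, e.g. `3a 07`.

addr_hi (17b) val=63794 bits=0xf932 at bit 15: 0x7c990000
opcode (3b) val=-2 bits=0x6 at bit 12: 0x7c996000
id (3b) val=2 bits=0x2 at bit 9: 0x7c996400
rsvd (9b) val=317 bits=0x13d at bit 0: 0x7c99653d
word = 0x7c99653d → big-endian bytes:
  [0]=0x7c  [1]=0x99  [2]=0x65  [3]=0x3d

7c 99 65 3d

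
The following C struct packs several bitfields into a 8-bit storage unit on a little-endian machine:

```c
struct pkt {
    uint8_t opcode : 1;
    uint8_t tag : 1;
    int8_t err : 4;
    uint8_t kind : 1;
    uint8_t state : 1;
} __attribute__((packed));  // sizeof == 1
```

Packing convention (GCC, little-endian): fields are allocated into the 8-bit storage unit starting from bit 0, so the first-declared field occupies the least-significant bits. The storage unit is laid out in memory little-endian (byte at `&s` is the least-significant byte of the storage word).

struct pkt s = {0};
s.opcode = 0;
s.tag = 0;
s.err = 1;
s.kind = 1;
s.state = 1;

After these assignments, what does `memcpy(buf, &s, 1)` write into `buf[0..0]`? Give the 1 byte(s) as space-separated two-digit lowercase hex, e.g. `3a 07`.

opcode (1b) val=0 bits=0x0 at bit 0: 0x00
tag (1b) val=0 bits=0x0 at bit 1: 0x00
err (4b) val=1 bits=0x1 at bit 2: 0x04
kind (1b) val=1 bits=0x1 at bit 6: 0x44
state (1b) val=1 bits=0x1 at bit 7: 0xc4
word = 0xc4 → little-endian bytes:
  [0]=0xc4

c4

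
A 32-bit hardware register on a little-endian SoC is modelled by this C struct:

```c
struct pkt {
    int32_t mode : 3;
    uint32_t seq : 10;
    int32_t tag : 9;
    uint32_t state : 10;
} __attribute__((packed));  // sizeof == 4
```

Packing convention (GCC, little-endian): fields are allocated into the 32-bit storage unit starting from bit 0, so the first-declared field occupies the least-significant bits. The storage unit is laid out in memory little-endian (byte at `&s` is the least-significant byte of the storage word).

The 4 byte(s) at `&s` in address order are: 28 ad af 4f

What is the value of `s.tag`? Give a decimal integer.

[0]=0x28 [1]=0xad [2]=0xaf [3]=0x4f (little-endian) → word 0x4fafad28
mode:3 @ bit 0 → (0x4fafad28>>0)&0x7 = 0x0
seq:10 @ bit 3 → (0x4fafad28>>3)&0x3ff = 0x1a5
tag:9 @ bit 13 → (0x4fafad28>>13)&0x1ff = 0x17d  ←
state:10 @ bit 22 → (0x4fafad28>>22)&0x3ff = 0x13e
tag signed 9b, MSB=1: 381 - 512 = -131

-131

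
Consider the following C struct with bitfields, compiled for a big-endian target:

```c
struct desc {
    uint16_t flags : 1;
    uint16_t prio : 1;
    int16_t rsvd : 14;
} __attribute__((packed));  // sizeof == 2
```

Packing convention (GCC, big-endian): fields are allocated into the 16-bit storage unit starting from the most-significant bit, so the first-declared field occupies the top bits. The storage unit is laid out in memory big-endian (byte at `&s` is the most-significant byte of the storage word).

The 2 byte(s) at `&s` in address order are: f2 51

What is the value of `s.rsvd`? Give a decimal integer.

[0]=0xf2 [1]=0x51 (big-endian) → word 0xf251
flags [15+:1] = (word>>15) & 0x1 = 1
prio [14+:1] = (word>>14) & 0x1 = 1
rsvd [0+:14] = (word>>0) & 0x3fff = 12881  ←
rsvd signed 14b, MSB=1: 12881 - 16384 = -3503

-3503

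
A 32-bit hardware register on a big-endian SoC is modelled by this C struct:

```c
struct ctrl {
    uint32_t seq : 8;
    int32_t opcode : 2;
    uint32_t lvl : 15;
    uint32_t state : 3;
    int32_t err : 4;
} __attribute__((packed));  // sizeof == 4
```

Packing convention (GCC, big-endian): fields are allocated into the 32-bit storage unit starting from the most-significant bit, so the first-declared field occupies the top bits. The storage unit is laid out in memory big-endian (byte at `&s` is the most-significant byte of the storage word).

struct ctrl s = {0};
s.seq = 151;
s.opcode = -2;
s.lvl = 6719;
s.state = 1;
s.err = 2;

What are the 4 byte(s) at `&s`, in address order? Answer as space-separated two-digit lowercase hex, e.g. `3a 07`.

seq:8 = 151 → 0x97 << 24 → word 0x97000000
opcode:2 = -2 → 0x2 << 22 → word 0x97800000
lvl:15 = 6719 → 0x1a3f << 7 → word 0x978d1f80
state:3 = 1 → 0x1 << 4 → word 0x978d1f90
err:4 = 2 → 0x2 << 0 → word 0x978d1f92
word = 0x978d1f92 → big-endian bytes:
  [0]=0x97  [1]=0x8d  [2]=0x1f  [3]=0x92

97 8d 1f 92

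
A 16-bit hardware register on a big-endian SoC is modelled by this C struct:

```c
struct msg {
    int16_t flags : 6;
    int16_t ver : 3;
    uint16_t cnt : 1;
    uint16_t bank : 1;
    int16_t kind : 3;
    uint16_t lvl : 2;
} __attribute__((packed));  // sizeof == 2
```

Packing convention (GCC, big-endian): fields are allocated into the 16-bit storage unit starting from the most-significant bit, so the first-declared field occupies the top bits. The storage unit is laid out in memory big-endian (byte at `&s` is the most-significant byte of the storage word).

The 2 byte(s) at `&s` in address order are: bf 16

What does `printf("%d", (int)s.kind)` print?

-3

[0]=0xbf [1]=0x16 (big-endian) → word 0xbf16
flags:6 @ bit 10 → (0xbf16>>10)&0x3f = 0x2f
ver:3 @ bit 7 → (0xbf16>>7)&0x7 = 0x6
cnt:1 @ bit 6 → (0xbf16>>6)&0x1 = 0x0
bank:1 @ bit 5 → (0xbf16>>5)&0x1 = 0x0
kind:3 @ bit 2 → (0xbf16>>2)&0x7 = 0x5  ←
lvl:2 @ bit 0 → (0xbf16>>0)&0x3 = 0x2
kind signed 3b, MSB=1: 5 - 8 = -3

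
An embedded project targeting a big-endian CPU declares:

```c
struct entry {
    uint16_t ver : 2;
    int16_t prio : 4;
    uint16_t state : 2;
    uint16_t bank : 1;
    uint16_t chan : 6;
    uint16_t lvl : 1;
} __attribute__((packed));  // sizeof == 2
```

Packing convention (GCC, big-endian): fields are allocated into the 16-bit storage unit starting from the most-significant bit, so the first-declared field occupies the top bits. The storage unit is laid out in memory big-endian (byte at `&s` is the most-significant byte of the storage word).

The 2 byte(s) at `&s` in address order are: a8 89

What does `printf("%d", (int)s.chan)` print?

4

[0]=0xa8 [1]=0x89 (big-endian) → word 0xa889
ver:2 @ bit 14 → (0xa889>>14)&0x3 = 0x2
prio:4 @ bit 10 → (0xa889>>10)&0xf = 0xa
state:2 @ bit 8 → (0xa889>>8)&0x3 = 0x0
bank:1 @ bit 7 → (0xa889>>7)&0x1 = 0x1
chan:6 @ bit 1 → (0xa889>>1)&0x3f = 0x4  ←
lvl:1 @ bit 0 → (0xa889>>0)&0x1 = 0x1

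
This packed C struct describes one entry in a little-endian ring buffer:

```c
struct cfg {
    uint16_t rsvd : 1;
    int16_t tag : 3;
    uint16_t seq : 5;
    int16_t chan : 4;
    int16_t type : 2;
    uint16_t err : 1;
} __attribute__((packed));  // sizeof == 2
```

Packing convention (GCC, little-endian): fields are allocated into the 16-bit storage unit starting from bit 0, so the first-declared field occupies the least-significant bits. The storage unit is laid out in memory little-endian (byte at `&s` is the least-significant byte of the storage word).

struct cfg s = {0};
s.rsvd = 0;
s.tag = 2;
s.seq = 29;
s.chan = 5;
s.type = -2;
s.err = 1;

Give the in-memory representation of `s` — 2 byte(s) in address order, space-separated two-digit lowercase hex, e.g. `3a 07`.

d4 cb

[0+:1] rsvd=0 & 0x1 = 0x0; word=0x0000
[1+:3] tag=2 & 0x7 = 0x2; word=0x0004
[4+:5] seq=29 & 0x1f = 0x1d; word=0x01d4
[9+:4] chan=5 & 0xf = 0x5; word=0x0bd4
[13+:2] type=-2 & 0x3 = 0x2; word=0x4bd4
[15+:1] err=1 & 0x1 = 0x1; word=0xcbd4
word = 0xcbd4 → little-endian bytes:
  [0]=0xd4  [1]=0xcb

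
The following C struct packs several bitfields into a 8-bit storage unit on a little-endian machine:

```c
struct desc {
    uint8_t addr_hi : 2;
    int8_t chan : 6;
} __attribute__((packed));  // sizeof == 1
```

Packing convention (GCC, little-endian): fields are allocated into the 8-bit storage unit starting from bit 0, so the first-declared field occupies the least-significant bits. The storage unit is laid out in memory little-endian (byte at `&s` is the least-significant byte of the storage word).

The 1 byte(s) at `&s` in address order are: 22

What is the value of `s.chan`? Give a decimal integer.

8

[0]=0x22 (little-endian) → word 0x22
addr_hi:2 @ bit 0 → (0x22>>0)&0x3 = 0x2
chan:6 @ bit 2 → (0x22>>2)&0x3f = 0x8  ←
chan signed 6b, MSB=0: value = 8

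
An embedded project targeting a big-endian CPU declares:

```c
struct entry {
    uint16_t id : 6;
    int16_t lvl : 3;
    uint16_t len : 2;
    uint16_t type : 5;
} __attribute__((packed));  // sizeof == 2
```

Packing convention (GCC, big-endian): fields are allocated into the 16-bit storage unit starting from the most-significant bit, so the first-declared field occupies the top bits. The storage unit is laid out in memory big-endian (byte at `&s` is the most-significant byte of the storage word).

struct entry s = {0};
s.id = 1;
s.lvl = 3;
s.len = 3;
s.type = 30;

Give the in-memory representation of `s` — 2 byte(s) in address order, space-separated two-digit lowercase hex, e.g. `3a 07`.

05 fe

id:6 = 1 → 0x1 << 10 → word 0x0400
lvl:3 = 3 → 0x3 << 7 → word 0x0580
len:2 = 3 → 0x3 << 5 → word 0x05e0
type:5 = 30 → 0x1e << 0 → word 0x05fe
word = 0x05fe → big-endian bytes:
  [0]=0x05  [1]=0xfe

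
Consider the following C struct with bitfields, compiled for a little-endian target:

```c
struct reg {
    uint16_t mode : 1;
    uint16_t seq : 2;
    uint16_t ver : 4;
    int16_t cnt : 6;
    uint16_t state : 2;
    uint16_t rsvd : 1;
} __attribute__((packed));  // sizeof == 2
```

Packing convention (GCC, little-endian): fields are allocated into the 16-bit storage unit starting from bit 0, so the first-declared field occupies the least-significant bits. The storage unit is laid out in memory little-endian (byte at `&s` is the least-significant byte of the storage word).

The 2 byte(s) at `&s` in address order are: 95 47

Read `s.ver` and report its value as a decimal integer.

[0]=0x95 [1]=0x47 (little-endian) → word 0x4795
mode [0+:1] = (word>>0) & 0x1 = 1
seq [1+:2] = (word>>1) & 0x3 = 2
ver [3+:4] = (word>>3) & 0xf = 2  ←
cnt [7+:6] = (word>>7) & 0x3f = 15
state [13+:2] = (word>>13) & 0x3 = 2
rsvd [15+:1] = (word>>15) & 0x1 = 0

2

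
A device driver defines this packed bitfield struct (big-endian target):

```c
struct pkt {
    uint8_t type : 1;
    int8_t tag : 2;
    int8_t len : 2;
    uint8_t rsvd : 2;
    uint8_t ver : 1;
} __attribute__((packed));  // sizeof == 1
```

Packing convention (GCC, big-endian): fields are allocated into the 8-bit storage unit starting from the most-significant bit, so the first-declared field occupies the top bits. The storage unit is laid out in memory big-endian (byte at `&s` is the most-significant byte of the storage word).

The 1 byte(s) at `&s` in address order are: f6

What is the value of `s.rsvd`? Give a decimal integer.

[0]=0xf6 (big-endian) → word 0xf6
type [7+:1] = (word>>7) & 0x1 = 1
tag [5+:2] = (word>>5) & 0x3 = 3
len [3+:2] = (word>>3) & 0x3 = 2
rsvd [1+:2] = (word>>1) & 0x3 = 3  ←
ver [0+:1] = (word>>0) & 0x1 = 0

3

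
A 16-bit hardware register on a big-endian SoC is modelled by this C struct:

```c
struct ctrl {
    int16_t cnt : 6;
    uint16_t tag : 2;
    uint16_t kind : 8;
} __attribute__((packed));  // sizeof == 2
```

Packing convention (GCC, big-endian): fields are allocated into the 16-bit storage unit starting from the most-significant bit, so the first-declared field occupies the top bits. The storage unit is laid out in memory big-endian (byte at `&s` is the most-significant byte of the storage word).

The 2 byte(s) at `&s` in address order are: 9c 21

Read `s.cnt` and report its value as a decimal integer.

-25

[0]=0x9c [1]=0x21 (big-endian) → word 0x9c21
cnt [10+:6] = (word>>10) & 0x3f = 39  ←
tag [8+:2] = (word>>8) & 0x3 = 0
kind [0+:8] = (word>>0) & 0xff = 33
cnt signed 6b, MSB=1: 39 - 64 = -25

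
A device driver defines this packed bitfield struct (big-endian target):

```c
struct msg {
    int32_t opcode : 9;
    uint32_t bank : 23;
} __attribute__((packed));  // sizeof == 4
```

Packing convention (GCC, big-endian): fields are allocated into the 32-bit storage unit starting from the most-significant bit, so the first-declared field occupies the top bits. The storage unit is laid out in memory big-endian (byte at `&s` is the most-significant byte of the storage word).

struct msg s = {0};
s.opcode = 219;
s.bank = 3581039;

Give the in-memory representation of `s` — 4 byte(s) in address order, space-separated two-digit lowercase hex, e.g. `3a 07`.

[23+:9] opcode=219 & 0x1ff = 0xdb; word=0x6d800000
[0+:23] bank=3581039 & 0x7fffff = 0x36a46f; word=0x6db6a46f
word = 0x6db6a46f → big-endian bytes:
  [0]=0x6d  [1]=0xb6  [2]=0xa4  [3]=0x6f

6d b6 a4 6f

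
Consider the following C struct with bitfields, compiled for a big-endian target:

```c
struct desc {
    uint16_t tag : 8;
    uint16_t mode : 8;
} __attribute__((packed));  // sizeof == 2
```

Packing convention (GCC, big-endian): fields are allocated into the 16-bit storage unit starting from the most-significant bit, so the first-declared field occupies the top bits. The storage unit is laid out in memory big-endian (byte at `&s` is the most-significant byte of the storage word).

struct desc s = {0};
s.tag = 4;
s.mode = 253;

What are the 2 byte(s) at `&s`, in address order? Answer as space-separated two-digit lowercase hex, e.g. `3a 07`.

04 fd

tag:8 = 4 → 0x4 << 8 → word 0x0400
mode:8 = 253 → 0xfd << 0 → word 0x04fd
word = 0x04fd → big-endian bytes:
  [0]=0x04  [1]=0xfd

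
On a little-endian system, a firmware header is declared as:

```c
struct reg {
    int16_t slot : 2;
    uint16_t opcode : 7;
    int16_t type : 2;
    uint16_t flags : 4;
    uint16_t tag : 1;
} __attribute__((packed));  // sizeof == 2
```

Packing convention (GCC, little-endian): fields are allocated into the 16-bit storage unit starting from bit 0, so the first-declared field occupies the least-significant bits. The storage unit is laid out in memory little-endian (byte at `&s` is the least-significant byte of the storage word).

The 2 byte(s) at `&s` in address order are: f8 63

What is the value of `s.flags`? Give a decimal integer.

12

[0]=0xf8 [1]=0x63 (little-endian) → word 0x63f8
slot:2 @ bit 0 → (0x63f8>>0)&0x3 = 0x0
opcode:7 @ bit 2 → (0x63f8>>2)&0x7f = 0x7e
type:2 @ bit 9 → (0x63f8>>9)&0x3 = 0x1
flags:4 @ bit 11 → (0x63f8>>11)&0xf = 0xc  ←
tag:1 @ bit 15 → (0x63f8>>15)&0x1 = 0x0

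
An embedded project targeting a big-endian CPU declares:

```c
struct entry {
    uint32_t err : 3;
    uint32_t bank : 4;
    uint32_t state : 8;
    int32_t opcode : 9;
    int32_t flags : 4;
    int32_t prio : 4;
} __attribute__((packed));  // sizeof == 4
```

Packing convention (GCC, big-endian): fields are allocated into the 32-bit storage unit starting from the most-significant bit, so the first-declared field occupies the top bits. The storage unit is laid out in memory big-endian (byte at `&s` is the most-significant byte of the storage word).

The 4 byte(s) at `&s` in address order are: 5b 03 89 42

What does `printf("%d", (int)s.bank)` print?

13

[0]=0x5b [1]=0x03 [2]=0x89 [3]=0x42 (big-endian) → word 0x5b038942
err:3 @ bit 29 → (0x5b038942>>29)&0x7 = 0x2
bank:4 @ bit 25 → (0x5b038942>>25)&0xf = 0xd  ←
state:8 @ bit 17 → (0x5b038942>>17)&0xff = 0x81
opcode:9 @ bit 8 → (0x5b038942>>8)&0x1ff = 0x189
flags:4 @ bit 4 → (0x5b038942>>4)&0xf = 0x4
prio:4 @ bit 0 → (0x5b038942>>0)&0xf = 0x2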